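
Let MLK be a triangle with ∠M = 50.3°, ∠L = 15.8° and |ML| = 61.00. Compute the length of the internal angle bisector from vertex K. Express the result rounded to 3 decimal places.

The third angle is ∠K = 180° − ∠M − ∠L = 113.90°.
Law of sines: |LK| = |ML|·sin M/sin K ≈ 51.335.
Law of sines: |KM| = |ML|·sin L/sin K ≈ 18.167.
The bisector from K has length 2·|LK|·|KM|·cos(∠K/2)/(|LK|+|KM|) ≈ 14.636.

t_K ≈ 14.636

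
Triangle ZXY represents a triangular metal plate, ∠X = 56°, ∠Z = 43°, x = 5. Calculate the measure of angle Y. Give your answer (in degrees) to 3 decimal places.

81.000

The third angle is ∠Y = 180° − ∠Z − ∠X = 81.00°.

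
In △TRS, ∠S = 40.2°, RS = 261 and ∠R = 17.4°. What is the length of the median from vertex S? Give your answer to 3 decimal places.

The third angle is ∠T = 180° − ∠R − ∠S = 122.40°.
Law of sines: ST = RS·sin R/sin T ≈ 92.44.
Law of sines: TR = RS·sin S/sin T ≈ 199.52.
Median from S: ½√(2·RS² + 2·ST² − TR²) ≈ 168.47.

168.465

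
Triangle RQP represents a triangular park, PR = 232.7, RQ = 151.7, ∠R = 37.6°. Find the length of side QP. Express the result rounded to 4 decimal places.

145.6901

By the law of cosines, QP² = PR² + RQ² − 2·PR·RQ·cos R = 21226, so QP ≈ 145.69.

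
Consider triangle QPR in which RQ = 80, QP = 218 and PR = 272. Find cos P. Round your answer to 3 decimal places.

By the law of cosines, cos P = (QP² + PR² − RQ²) / (2·QP·PR) ≈ 0.97062, so ∠P ≈ 0.2430 rad.

0.971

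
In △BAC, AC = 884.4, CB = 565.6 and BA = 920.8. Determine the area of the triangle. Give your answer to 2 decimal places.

Semiperimeter s = (884.4 + 565.6 + 920.8)/2 = 1185.4.
Heron's formula: area = √(1185.4·301·619.8·264.6) ≈ 2.419e+05.

241900.30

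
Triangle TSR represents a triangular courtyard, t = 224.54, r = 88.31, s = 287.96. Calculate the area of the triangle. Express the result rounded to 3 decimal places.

Semiperimeter p = (224.54 + 287.96 + 88.31)/2 = 300.4.
Heron's formula: area = √(300.4·75.865·12.445·212.09) ≈ 7756.

area ≈ 7755.985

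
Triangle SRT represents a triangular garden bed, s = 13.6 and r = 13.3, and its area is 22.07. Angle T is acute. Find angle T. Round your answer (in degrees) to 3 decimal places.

∠T ≈ 14.124°

From area = ½·s·r·sin T, we get sin T = 2·area/(s·r) ≈ 0.24403.
Taking the acute solution, ∠T ≈ 14.12°.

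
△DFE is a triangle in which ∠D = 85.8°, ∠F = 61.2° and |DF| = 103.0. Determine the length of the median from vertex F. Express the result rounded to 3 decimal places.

m_F ≈ 127.377

The third angle is ∠E = 180° − ∠D − ∠F = 33.00°.
Law of sines: |FE| = |DF|·sin D/sin E ≈ 188.61.
Law of sines: |ED| = |DF|·sin F/sin E ≈ 165.72.
Median from F: ½√(2·|DF|² + 2·|FE|² − |ED|²) ≈ 127.38.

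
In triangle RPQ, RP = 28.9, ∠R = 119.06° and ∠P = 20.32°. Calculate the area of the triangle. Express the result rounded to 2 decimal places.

area ≈ 194.71

The third angle is ∠Q = 180° − ∠R − ∠P = 40.62°.
Law of sines: PQ = RP·sin R/sin Q ≈ 38.802.
Law of sines: QR = RP·sin P/sin Q ≈ 15.415.
Area = ½·RP·PQ·sin P ≈ 194.71.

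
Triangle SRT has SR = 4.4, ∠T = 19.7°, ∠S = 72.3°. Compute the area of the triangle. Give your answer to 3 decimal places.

27.340

The third angle is ∠R = 180° − ∠T − ∠S = 88.00°.
Law of sines: RT = SR·sin S/sin T ≈ 12.435.
Law of sines: TS = SR·sin R/sin T ≈ 13.045.
Area = ½·SR·RT·sin R ≈ 27.34.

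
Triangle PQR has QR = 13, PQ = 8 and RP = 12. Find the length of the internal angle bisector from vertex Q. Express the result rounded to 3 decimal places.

8.369

By the law of cosines, cos Q = (PQ² + QR² − RP²) / (2·PQ·QR) ≈ 0.42788, so ∠Q ≈ 64.67°.
The bisector from Q has length 2·PQ·QR·cos(∠Q/2)/(PQ+QR) ≈ 8.369.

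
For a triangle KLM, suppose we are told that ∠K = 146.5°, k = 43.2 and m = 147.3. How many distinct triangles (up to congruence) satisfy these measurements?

0

m·sin K = 147.3·sin(146.5°) ≈ 81.3.
Since ∠K is not acute, a triangle exists only if k > m; here k ≤ m, so there is no triangle.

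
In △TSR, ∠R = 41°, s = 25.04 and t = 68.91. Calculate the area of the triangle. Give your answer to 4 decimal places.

566.0170

Area = ½·t·s·sin R ≈ 566.02.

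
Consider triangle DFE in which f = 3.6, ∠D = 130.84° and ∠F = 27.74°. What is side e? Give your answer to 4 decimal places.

2.8246

The third angle is ∠E = 180° − ∠D − ∠F = 21.42°.
Law of sines: e = f·sin E/sin F ≈ 2.8246.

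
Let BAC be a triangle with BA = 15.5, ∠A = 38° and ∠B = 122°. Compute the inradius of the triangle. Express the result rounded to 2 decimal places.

The third angle is ∠C = 180° − ∠B − ∠A = 20.00°.
Law of sines: AC = BA·sin B/sin C ≈ 38.433.
Law of sines: CB = BA·sin A/sin C ≈ 27.901.
Area = ½·BA·AC·sin A ≈ 183.38.
Semiperimeter s = (38.433+27.901+15.5)/2 = 40.917.
Inradius = area/s = 183.38/40.917 ≈ 4.4817.

r ≈ 4.48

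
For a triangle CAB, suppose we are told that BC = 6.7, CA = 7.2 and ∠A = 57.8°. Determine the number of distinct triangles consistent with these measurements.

CA·sin A = 7.2·sin(57.8°) ≈ 6.093.
Since CA sin A < BC < CA (6.093 < 6.7 < 7.2), two triangles exist.

2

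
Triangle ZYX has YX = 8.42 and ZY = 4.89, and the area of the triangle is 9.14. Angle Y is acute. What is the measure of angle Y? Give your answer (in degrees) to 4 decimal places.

From area = ½·ZY·YX·sin Y, we get sin Y = 2·area/(ZY·YX) ≈ 0.44397.
Taking the acute solution, ∠Y ≈ 26.36°.

26.3576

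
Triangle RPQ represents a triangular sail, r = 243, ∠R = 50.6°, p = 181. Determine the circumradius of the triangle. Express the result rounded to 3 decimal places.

157.234

Law of sines: sin P = p·sin R/r ≈ 0.57558.
Since r ≥ p, only the acute value applies: ∠P ≈ 35.14°.
Then ∠Q = 180° − ∠R − ∠P ≈ 94.26°.
Law of sines gives q = r·sin Q/sin R ≈ 313.6.
Circumradius = r/(2 sin R) ≈ 157.23.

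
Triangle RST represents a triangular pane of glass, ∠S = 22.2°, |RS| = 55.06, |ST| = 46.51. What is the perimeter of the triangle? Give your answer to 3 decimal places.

perimeter ≈ 122.848

By the law of cosines, |TR|² = |RS|² + |ST|² − 2·|RS|·|ST|·cos S = 452.77, so |TR| ≈ 21.278.
Semiperimeter s = (46.51+21.278+55.06)/2 = 61.424.
Perimeter = 46.51 + 21.278 + 55.06 = 122.85.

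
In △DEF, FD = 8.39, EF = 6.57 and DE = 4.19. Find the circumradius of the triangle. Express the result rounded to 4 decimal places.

4.2613

By the law of cosines, cos D = (FD² + DE² − EF²) / (2·FD·DE) ≈ 0.63696, so ∠D ≈ 0.880 rad.
Circumradius = EF/(2 sin D) ≈ 4.2613.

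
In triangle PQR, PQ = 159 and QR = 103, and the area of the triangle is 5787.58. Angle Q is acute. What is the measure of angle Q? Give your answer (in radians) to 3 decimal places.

0.785

From area = ½·PQ·QR·sin Q, we get sin Q = 2·area/(PQ·QR) ≈ 0.70679.
Taking the acute solution, ∠Q ≈ 0.785 rad.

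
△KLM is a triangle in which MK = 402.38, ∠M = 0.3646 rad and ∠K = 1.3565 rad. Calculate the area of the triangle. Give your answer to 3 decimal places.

The third angle is ∠L = π − ∠M − ∠K = 1.4205 rad.
Law of sines: LM = MK·sin K/sin L ≈ 397.66.
Law of sines: KL = MK·sin M/sin L ≈ 145.11.
Area = ½·MK·LM·sin M ≈ 28528.

area ≈ 28527.868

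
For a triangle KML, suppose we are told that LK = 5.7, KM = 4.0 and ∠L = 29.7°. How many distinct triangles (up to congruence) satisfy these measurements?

2

LK·sin L = 5.7·sin(29.7°) ≈ 2.824.
Since LK sin L < KM < LK (2.824 < 4.0 < 5.7), two triangles exist.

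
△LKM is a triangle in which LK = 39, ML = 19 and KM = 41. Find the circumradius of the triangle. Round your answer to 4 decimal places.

By the law of cosines, cos L = (ML² + LK² − KM²) / (2·ML·LK) ≈ 0.13563, so ∠L ≈ 82.21°.
Circumradius = KM/(2 sin L) ≈ 20.691.

R ≈ 20.6912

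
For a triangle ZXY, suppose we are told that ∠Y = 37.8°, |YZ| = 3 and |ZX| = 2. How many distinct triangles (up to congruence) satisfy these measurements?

|YZ|·sin Y = 3·sin(37.8°) ≈ 1.839.
Since |YZ| sin Y < |ZX| < |YZ| (1.839 < 2 < 3), two triangles exist.

2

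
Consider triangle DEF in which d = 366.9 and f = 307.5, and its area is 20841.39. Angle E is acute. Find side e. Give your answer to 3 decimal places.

From area = ½·f·d·sin E, we get sin E = 2·area/(f·d) ≈ 0.36946.
Taking the acute solution, ∠E ≈ 21.68°.
Law of cosines then gives e ≈ 139.62.

139.618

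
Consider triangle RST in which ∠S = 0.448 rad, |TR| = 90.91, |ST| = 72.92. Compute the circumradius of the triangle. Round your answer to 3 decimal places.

104.937

Law of sines: sin R = |ST|·sin S/|TR| ≈ 0.34745.
Since |TR| ≥ |ST|, only the acute value applies: ∠R ≈ 0.355 rad.
Then ∠T = π − ∠S − ∠R ≈ 2.339 rad.
Law of sines gives |RS| = |TR|·sin T/sin S ≈ 150.97.
Circumradius = |TR|/(2 sin S) ≈ 104.94.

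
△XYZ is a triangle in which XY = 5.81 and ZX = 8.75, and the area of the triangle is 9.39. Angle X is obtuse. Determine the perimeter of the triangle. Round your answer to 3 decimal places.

From area = ½·ZX·XY·sin X, we get sin X = 2·area/(ZX·XY) ≈ 0.36941.
Taking the obtuse solution, ∠X ≈ 158.32°.
Law of cosines then gives YZ ≈ 14.311.
Perimeter = 14.311 + 8.75 + 5.81 = 28.871.

28.871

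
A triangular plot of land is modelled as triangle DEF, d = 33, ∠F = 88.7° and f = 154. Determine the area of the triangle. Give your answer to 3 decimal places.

Law of sines: sin D = d·sin F/f ≈ 0.21423.
Since f ≥ d, only the acute value applies: ∠D ≈ 12.37°.
Then ∠E = 180° − ∠F − ∠D ≈ 78.93°.
Law of sines gives e = f·sin E/sin F ≈ 151.17.
Area = ½·f·d·sin E ≈ 2493.7.

area ≈ 2493.717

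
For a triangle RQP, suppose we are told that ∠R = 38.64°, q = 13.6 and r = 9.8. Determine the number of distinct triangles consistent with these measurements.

q·sin R = 13.6·sin(38.64°) ≈ 8.492.
Since q sin R < r < q (8.492 < 9.8 < 13.6), two triangles exist.

2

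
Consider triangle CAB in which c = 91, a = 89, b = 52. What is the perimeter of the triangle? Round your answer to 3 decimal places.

232.000

Perimeter = 91 + 89 + 52 = 232.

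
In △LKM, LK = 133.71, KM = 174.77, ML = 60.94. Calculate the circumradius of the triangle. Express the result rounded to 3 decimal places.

By the law of cosines, cos L = (ML² + LK² − KM²) / (2·ML·LK) ≈ -0.54935, so ∠L ≈ 123.32°.
Circumradius = KM/(2 sin L) ≈ 104.58.

R ≈ 104.578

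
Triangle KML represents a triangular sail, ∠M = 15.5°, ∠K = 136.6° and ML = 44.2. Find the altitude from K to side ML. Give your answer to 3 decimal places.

The third angle is ∠L = 180° − ∠K − ∠M = 27.90°.
Law of sines: LK = ML·sin M/sin K ≈ 17.191.
Law of sines: KM = ML·sin L/sin K ≈ 30.102.
Area = ½·ML·LK·sin L ≈ 177.78.
The altitude from K has length 2·area/ML ≈ 8.0443.

8.044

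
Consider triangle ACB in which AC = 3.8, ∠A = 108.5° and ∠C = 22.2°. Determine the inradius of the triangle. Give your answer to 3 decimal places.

0.653

The third angle is ∠B = 180° − ∠A − ∠C = 49.30°.
Law of sines: CB = AC·sin A/sin B ≈ 4.7533.
Law of sines: BA = AC·sin C/sin B ≈ 1.8939.
Area = ½·AC·CB·sin C ≈ 3.4124.
Semiperimeter s = (4.7533+1.8939+3.8)/2 = 5.2236.
Inradius = area/s = 3.4124/5.2236 ≈ 0.65326.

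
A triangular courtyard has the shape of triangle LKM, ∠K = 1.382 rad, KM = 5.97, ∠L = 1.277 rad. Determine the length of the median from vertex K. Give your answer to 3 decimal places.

m_K ≈ 3.553

The third angle is ∠M = π − ∠L − ∠K = 0.483 rad.
Law of sines: ML = KM·sin K/sin L ≈ 6.1264.
Law of sines: LK = KM·sin M/sin L ≈ 2.8946.
Median from K: ½√(2·LK² + 2·KM² − ML²) ≈ 3.5534.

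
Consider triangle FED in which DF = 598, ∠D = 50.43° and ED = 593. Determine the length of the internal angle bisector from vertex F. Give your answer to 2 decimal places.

By the law of cosines, FE² = ED² + DF² − 2·ED·DF·cos D = 2.5746e+05, so FE ≈ 507.41.
Law of cosines again: cos F = (DF² + FE² − ED²)/(2·DF·FE) ≈ 0.43406, so ∠F ≈ 64.27°.
The bisector from F has length 2·DF·FE·cos(∠F/2)/(DF+FE) ≈ 464.87.

t_F ≈ 464.87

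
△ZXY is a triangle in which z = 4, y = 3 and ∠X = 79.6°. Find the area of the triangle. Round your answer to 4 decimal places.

area ≈ 5.9014

Area = ½·y·z·sin X ≈ 5.9014.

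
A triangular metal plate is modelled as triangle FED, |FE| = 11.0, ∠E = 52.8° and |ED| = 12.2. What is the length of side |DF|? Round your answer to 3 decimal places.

10.371

By the law of cosines, |DF|² = |FE|² + |ED|² − 2·|FE|·|ED|·cos E = 107.57, so |DF| ≈ 10.371.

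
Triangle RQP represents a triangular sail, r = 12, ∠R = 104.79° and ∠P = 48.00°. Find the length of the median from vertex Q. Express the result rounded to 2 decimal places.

The third angle is ∠Q = 180° − ∠P − ∠R = 27.21°.
Law of sines: q = r·sin Q/sin R ≈ 5.6751.
Law of sines: p = r·sin P/sin R ≈ 9.2233.
Median from Q: ½√(2·p² + 2·r² − q²) ≈ 10.319.

10.32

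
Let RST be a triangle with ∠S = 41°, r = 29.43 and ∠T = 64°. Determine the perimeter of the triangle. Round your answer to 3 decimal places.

perimeter ≈ 76.804

The third angle is ∠R = 180° − ∠S − ∠T = 75.00°.
Law of sines: s = r·sin S/sin R ≈ 19.989.
Law of sines: t = r·sin T/sin R ≈ 27.385.
Semiperimeter p = (29.43+19.989+27.385)/2 = 38.402.
Perimeter = 29.43 + 19.989 + 27.385 = 76.804.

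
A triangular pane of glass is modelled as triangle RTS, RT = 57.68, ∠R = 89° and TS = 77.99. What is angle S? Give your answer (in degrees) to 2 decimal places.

∠S ≈ 47.69°

Law of sines: sin S = RT·sin R/TS ≈ 0.73947.
Since TS ≥ RT, only the acute value applies: ∠S ≈ 47.69°.
Then ∠T = 180° − ∠R − ∠S ≈ 43.31°.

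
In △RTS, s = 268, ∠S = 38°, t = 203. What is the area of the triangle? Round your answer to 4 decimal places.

Law of sines: sin T = t·sin S/s ≈ 0.46634.
Since s ≥ t, only the acute value applies: ∠T ≈ 27.80°.
Then ∠R = 180° − ∠S − ∠T ≈ 114.20°.
Law of sines gives r = s·sin R/sin S ≈ 397.04.
Area = ½·s·t·sin R ≈ 24811.

24810.9109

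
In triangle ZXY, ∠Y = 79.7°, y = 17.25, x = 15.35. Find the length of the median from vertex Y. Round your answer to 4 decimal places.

Law of sines: sin X = x·sin Y/y ≈ 0.87552.
Since y ≥ x, only the acute value applies: ∠X ≈ 61.11°.
Then ∠Z = 180° − ∠Y − ∠X ≈ 39.19°.
Law of sines gives z = y·sin Z/sin Y ≈ 11.08.
Median from Y: ½√(2·z² + 2·x² − y²) ≈ 10.237.

10.2372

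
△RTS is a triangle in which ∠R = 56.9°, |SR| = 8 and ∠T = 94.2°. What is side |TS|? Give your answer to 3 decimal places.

6.720

The third angle is ∠S = 180° − ∠R − ∠T = 28.90°.
Law of sines: |TS| = |SR|·sin R/sin T ≈ 6.7198.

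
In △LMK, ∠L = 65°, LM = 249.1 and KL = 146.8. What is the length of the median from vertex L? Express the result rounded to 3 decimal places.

By the law of cosines, MK² = KL² + LM² − 2·KL·LM·cos L = 52693, so MK ≈ 229.55.
Median from L: ½√(2·KL² + 2·LM² − MK²) ≈ 169.2.

m_L ≈ 169.196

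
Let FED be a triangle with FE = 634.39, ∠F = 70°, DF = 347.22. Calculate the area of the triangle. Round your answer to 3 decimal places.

103494.407

Area = ½·DF·FE·sin F ≈ 1.0349e+05.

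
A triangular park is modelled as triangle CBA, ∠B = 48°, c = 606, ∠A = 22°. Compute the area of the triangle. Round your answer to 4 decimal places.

54397.4212

The third angle is ∠C = 180° − ∠B − ∠A = 110.00°.
Law of sines: b = c·sin B/sin C ≈ 479.25.
Law of sines: a = c·sin A/sin C ≈ 241.58.
Area = ½·c·b·sin A ≈ 54397.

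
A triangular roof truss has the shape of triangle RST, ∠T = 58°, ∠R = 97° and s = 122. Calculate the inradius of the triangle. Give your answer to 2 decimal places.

The third angle is ∠S = 180° − ∠T − ∠R = 25.00°.
Law of sines: r = s·sin R/sin S ≈ 286.52.
Law of sines: t = s·sin T/sin S ≈ 244.81.
Area = ½·s·r·sin T ≈ 14822.
Semiperimeter p = (286.52+122+244.81)/2 = 326.67.
Inradius = area/p = 14822/326.67 ≈ 45.374.

45.37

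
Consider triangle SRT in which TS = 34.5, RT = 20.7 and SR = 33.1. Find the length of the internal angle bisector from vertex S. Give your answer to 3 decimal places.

t_S ≈ 32.169

By the law of cosines, cos S = (TS² + SR² − RT²) / (2·TS·SR) ≈ 0.81324, so ∠S ≈ 35.59°.
The bisector from S has length 2·TS·SR·cos(∠S/2)/(TS+SR) ≈ 32.169.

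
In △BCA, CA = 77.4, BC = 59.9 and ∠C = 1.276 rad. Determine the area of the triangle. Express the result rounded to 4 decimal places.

2218.1290

Area = ½·BC·CA·sin C ≈ 2218.1.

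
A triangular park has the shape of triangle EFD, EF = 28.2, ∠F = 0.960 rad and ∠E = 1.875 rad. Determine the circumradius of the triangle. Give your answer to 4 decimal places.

46.7178

The third angle is ∠D = π − ∠E − ∠F = 0.307 rad.
Law of sines: FD = EF·sin E/sin D ≈ 89.146.
Law of sines: DE = EF·sin F/sin D ≈ 76.542.
Circumradius = EF/(2 sin D) ≈ 46.718.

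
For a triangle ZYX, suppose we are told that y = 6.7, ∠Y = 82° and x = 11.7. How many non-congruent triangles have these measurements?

0

x·sin Y = 11.7·sin(82°) ≈ 11.59.
Since y = 6.7 < 11.59 = x sin Y, no triangle exists.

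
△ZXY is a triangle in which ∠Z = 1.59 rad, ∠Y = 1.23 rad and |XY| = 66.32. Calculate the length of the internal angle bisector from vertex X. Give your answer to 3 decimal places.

The third angle is ∠X = π − ∠Y − ∠Z = 0.322 rad.
Law of sines: |YZ| = |XY|·sin X/sin Z ≈ 20.966.
Law of sines: |ZX| = |XY|·sin Y/sin Z ≈ 62.517.
The bisector from X has length 2·|ZX|·|XY|·cos(∠X/2)/(|ZX|+|XY|) ≈ 63.532.

63.532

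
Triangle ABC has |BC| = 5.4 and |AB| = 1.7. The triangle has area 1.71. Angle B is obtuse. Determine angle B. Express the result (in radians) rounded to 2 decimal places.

∠B ≈ 2.76 rad

From area = ½·|AB|·|BC|·sin B, we get sin B = 2·area/(|AB|·|BC|) ≈ 0.37255.
Taking the obtuse solution, ∠B ≈ 2.760 rad.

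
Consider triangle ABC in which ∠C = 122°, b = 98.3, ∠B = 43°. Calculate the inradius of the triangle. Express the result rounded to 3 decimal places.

12.061

The third angle is ∠A = 180° − ∠B − ∠C = 15.00°.
Law of sines: a = b·sin A/sin B ≈ 37.305.
Law of sines: c = b·sin C/sin B ≈ 122.23.
Area = ½·b·a·sin C ≈ 1554.9.
Semiperimeter s = (37.305+98.3+122.23)/2 = 128.92.
Inradius = area/s = 1554.9/128.92 ≈ 12.061.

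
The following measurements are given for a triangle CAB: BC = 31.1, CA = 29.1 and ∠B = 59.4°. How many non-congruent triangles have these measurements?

BC·sin B = 31.1·sin(59.4°) ≈ 26.77.
Since BC sin B < CA < BC (26.77 < 29.1 < 31.1), two triangles exist.

2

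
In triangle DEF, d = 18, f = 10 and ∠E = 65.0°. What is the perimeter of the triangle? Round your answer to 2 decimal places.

44.49

By the law of cosines, e² = f² + d² − 2·f·d·cos E = 271.86, so e ≈ 16.488.
Semiperimeter s = (18+16.488+10)/2 = 22.244.
Perimeter = 18 + 16.488 + 10 = 44.488.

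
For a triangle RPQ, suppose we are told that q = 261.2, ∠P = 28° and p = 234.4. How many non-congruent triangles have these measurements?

q·sin P = 261.2·sin(28°) ≈ 122.6.
Since q sin P < p < q (122.6 < 234.4 < 261.2), two triangles exist.

2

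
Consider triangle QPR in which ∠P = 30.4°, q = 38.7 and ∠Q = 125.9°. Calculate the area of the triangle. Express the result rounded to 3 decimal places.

The third angle is ∠R = 180° − ∠Q − ∠P = 23.70°.
Law of sines: p = q·sin P/sin Q ≈ 24.176.
Law of sines: r = q·sin R/sin Q ≈ 19.203.
Area = ½·q·p·sin R ≈ 188.03.

area ≈ 188.033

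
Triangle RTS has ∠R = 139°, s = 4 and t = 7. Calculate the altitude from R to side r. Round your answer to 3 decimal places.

By the law of cosines, r² = t² + s² − 2·t·s·cos R = 107.26, so r ≈ 10.357.
Area = ½·t·s·sin R ≈ 9.1848.
The altitude from R has length 2·area/r ≈ 1.7737.

h_R ≈ 1.774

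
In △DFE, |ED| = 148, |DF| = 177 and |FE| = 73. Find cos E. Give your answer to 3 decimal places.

cos E ≈ -0.190

By the law of cosines, cos E = (|FE|² + |ED|² − |DF|²) / (2·|FE|·|ED|) ≈ -0.18956, so ∠E ≈ 1.762 rad.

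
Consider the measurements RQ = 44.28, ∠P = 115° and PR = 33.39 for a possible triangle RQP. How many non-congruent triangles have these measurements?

1

PR·sin P = 33.39·sin(115°) ≈ 30.26.
Since ∠P is not acute, a triangle exists only if RQ > PR; here RQ > PR, so there is exactly one triangle.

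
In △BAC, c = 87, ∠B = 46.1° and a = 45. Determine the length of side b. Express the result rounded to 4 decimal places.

64.5342

By the law of cosines, b² = a² + c² − 2·a·c·cos B = 4164.7, so b ≈ 64.534.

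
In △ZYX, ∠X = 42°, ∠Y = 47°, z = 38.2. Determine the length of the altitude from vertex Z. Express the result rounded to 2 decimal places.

The third angle is ∠Z = 180° − ∠Y − ∠X = 91.00°.
Law of sines: y = z·sin Y/sin Z ≈ 27.942.
Law of sines: x = z·sin X/sin Z ≈ 25.565.
Area = ½·z·y·sin X ≈ 357.11.
The altitude from Z has length 2·area/z ≈ 18.697.

h_Z ≈ 18.70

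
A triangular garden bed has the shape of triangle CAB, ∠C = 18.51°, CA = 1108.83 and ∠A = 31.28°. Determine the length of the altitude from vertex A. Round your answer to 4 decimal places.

The third angle is ∠B = 180° − ∠C − ∠A = 130.21°.
Law of sines: AB = CA·sin C/sin B ≈ 460.95.
Law of sines: BC = CA·sin A/sin B ≈ 753.88.
Area = ½·CA·AB·sin A ≈ 1.3269e+05.
The altitude from A has length 2·area/BC ≈ 352.02.

h_A ≈ 352.0204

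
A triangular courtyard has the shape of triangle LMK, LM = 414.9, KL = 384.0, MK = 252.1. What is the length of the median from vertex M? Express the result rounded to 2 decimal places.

Median from M: ½√(2·LM² + 2·MK² − KL²) ≈ 284.58.

284.58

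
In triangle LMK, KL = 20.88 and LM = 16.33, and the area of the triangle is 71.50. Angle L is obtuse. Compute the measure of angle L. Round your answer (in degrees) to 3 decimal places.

From area = ½·KL·LM·sin L, we get sin L = 2·area/(KL·LM) ≈ 0.41939.
Taking the obtuse solution, ∠L ≈ 155.20°.

∠L ≈ 155.204°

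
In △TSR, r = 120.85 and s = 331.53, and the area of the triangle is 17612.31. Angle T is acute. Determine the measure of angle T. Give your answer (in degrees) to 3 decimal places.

61.543

From area = ½·s·r·sin T, we get sin T = 2·area/(s·r) ≈ 0.87918.
Taking the acute solution, ∠T ≈ 61.54°.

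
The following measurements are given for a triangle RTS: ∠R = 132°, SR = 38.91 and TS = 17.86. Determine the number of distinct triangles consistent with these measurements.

0

SR·sin R = 38.91·sin(132°) ≈ 28.92.
Since ∠R is not acute, a triangle exists only if TS > SR; here TS ≤ SR, so there is no triangle.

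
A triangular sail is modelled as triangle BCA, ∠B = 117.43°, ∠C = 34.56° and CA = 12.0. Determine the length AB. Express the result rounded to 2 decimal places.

The third angle is ∠A = 180° − ∠B − ∠C = 28.01°.
Law of sines: AB = CA·sin C/sin B ≈ 7.6695.

7.67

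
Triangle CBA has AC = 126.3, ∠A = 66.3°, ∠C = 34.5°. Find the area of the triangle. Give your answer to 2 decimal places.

The third angle is ∠B = 180° − ∠A − ∠C = 79.20°.
Law of sines: BA = AC·sin C/sin B ≈ 72.827.
Law of sines: CB = AC·sin A/sin B ≈ 117.73.
Area = ½·AC·BA·sin A ≈ 4211.2.

4211.16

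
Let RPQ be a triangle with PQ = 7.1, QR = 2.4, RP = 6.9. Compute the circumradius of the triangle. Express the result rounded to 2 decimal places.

3.56

By the law of cosines, cos R = (QR² + RP² − PQ²) / (2·QR·RP) ≈ 0.08937, so ∠R ≈ 84.87°.
Circumradius = PQ/(2 sin R) ≈ 3.5643.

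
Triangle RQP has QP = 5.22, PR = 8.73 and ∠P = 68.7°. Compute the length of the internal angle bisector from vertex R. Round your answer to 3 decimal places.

By the law of cosines, RQ² = QP² + PR² − 2·QP·PR·cos P = 70.354, so RQ ≈ 8.3877.
Law of cosines again: cos R = (PR² + RQ² − QP²)/(2·PR·RQ) ≈ 0.81474, so ∠R ≈ 35.44°.
The bisector from R has length 2·PR·RQ·cos(∠R/2)/(PR+RQ) ≈ 8.1496.

t_R ≈ 8.150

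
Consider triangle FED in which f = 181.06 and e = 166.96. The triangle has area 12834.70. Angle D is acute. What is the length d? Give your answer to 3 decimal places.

From area = ½·f·e·sin D, we get sin D = 2·area/(f·e) ≈ 0.84914.
Taking the acute solution, ∠D ≈ 58.12°.
Law of cosines then gives d ≈ 169.49.

169.487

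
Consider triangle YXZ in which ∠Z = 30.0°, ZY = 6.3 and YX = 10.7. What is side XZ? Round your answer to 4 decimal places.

Law of sines: sin X = ZY·sin Z/YX ≈ 0.29439.
Since YX ≥ ZY, only the acute value applies: ∠X ≈ 17.12°.
Then ∠Y = 180° − ∠Z − ∠X ≈ 132.88°.
Law of sines gives XZ = YX·sin Y/sin Z ≈ 15.682.

15.6818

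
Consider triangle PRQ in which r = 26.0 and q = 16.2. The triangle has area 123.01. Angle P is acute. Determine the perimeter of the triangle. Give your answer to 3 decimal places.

perimeter ≈ 58.159

From area = ½·r·q·sin P, we get sin P = 2·area/(r·q) ≈ 0.58409.
Taking the acute solution, ∠P ≈ 35.74°.
Law of cosines then gives p ≈ 15.959.
Perimeter = 15.959 + 26 + 16.2 = 58.159.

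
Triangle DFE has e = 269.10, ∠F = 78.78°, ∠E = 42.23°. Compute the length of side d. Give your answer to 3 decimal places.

343.158

The third angle is ∠D = 180° − ∠F − ∠E = 58.99°.
Law of sines: d = e·sin D/sin E ≈ 343.16.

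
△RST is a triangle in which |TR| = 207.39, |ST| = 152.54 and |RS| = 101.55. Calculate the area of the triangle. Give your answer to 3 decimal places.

Semiperimeter s = (152.54 + 207.39 + 101.55)/2 = 230.74.
Heron's formula: area = √(230.74·78.2·23.35·129.19) ≈ 7377.7.

area ≈ 7377.729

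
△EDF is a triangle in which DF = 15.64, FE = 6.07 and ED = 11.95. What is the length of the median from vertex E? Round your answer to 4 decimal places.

5.3546

Median from E: ½√(2·FE² + 2·ED² − DF²) ≈ 5.3546.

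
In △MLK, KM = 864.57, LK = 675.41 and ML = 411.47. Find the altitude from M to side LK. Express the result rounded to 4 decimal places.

Semiperimeter s = (675.41 + 864.57 + 411.47)/2 = 975.73.
Heron's formula: area = √(975.73·300.32·111.15·564.25) ≈ 1.3557e+05.
The altitude from M has length 2·area/LK ≈ 401.44.

h_M ≈ 401.4366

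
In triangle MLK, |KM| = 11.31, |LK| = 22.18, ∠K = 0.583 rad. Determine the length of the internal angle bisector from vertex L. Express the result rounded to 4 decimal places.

By the law of cosines, |ML|² = |LK|² + |KM|² − 2·|LK|·|KM|·cos K = 201.03, so |ML| ≈ 14.179.
Law of cosines again: cos L = (|ML|² + |LK|² − |KM|²)/(2·|ML|·|LK|) ≈ 0.89841, so ∠L ≈ 0.455 rad.
The bisector from L has length 2·|ML|·|LK|·cos(∠L/2)/(|ML|+|LK|) ≈ 16.854.

t_L ≈ 16.8538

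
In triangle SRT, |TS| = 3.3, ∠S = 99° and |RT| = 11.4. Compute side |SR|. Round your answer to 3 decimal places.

10.408

Law of sines: sin R = |TS|·sin S/|RT| ≈ 0.28591.
Since |RT| ≥ |TS|, only the acute value applies: ∠R ≈ 16.61°.
Then ∠T = 180° − ∠S − ∠R ≈ 64.39°.
Law of sines gives |SR| = |RT|·sin T/sin S ≈ 10.408.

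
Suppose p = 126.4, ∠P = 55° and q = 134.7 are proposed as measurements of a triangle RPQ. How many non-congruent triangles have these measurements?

q·sin P = 134.7·sin(55°) ≈ 110.3.
Since q sin P < p < q (110.3 < 126.4 < 134.7), two triangles exist.

2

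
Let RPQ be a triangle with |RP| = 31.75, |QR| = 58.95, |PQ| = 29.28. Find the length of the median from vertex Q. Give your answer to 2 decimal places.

Median from Q: ½√(2·|PQ|² + 2·|QR|² − |RP|²) ≈ 43.752.

43.75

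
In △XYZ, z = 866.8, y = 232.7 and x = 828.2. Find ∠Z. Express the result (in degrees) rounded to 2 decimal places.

91.68

By the law of cosines, cos Z = (x² + y² − z²) / (2·x·y) ≈ -0.02926, so ∠Z ≈ 91.68°.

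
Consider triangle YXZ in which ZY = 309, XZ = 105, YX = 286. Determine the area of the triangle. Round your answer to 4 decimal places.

Semiperimeter s = (105 + 309 + 286)/2 = 350.
Heron's formula: area = √(350·245·41·64) ≈ 15000.

15000.2667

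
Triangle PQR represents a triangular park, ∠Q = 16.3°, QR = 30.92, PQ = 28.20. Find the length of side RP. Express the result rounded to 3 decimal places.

8.803

By the law of cosines, RP² = PQ² + QR² − 2·PQ·QR·cos Q = 77.493, so RP ≈ 8.803.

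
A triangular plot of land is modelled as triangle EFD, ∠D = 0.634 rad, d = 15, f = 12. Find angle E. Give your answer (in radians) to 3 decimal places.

∠E ≈ 2.014 rad

Law of sines: sin F = f·sin D/d ≈ 0.47390.
Since d ≥ f, only the acute value applies: ∠F ≈ 0.494 rad.
Then ∠E = π − ∠D − ∠F ≈ 2.014 rad.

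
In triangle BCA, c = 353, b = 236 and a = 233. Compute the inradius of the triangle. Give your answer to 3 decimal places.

r ≈ 66.301

Semiperimeter s = (236 + 353 + 233)/2 = 411.
Heron's formula: area = √(411·175·58·178) ≈ 27250.
Inradius = area/s = 27250/411 ≈ 66.301.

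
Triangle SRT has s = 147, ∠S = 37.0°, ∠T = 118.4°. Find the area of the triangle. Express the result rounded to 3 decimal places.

6574.114

The third angle is ∠R = 180° − ∠T − ∠S = 24.60°.
Law of sines: r = s·sin R/sin S ≈ 101.68.
Law of sines: t = s·sin T/sin S ≈ 214.86.
Area = ½·s·r·sin T ≈ 6574.1.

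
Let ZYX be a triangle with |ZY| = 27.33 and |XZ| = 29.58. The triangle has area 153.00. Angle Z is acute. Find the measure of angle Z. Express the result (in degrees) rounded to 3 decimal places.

From area = ½·|XZ|·|ZY|·sin Z, we get sin Z = 2·area/(|XZ|·|ZY|) ≈ 0.37852.
Taking the acute solution, ∠Z ≈ 22.24°.

∠Z ≈ 22.242°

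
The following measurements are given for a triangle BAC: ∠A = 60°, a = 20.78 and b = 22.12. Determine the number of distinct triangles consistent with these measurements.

b·sin A = 22.12·sin(60°) ≈ 19.16.
Since b sin A < a < b (19.16 < 20.78 < 22.12), two triangles exist.

2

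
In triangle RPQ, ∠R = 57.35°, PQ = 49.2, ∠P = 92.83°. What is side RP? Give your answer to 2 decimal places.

The third angle is ∠Q = 180° − ∠R − ∠P = 29.82°.
Law of sines: RP = PQ·sin Q/sin R ≈ 29.058.

29.06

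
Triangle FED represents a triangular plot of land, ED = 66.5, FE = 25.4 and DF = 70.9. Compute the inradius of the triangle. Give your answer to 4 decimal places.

Semiperimeter s = (66.5 + 70.9 + 25.4)/2 = 81.4.
Heron's formula: area = √(81.4·14.9·10.5·56) ≈ 844.49.
Inradius = area/s = 844.49/81.4 ≈ 10.375.

r ≈ 10.3746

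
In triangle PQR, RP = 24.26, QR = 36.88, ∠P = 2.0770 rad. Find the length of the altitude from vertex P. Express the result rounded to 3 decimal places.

h_P ≈ 10.587

Law of sines: sin Q = RP·sin P/QR ≈ 0.57531.
Since QR ≥ RP, only the acute value applies: ∠Q ≈ 0.6130 rad.
Then ∠R = π − ∠P − ∠Q ≈ 0.4516 rad.
Law of sines gives PQ = QR·sin R/sin P ≈ 18.403.
Area = ½·QR·RP·sin R ≈ 195.23.
The altitude from P has length 2·area/QR ≈ 10.587.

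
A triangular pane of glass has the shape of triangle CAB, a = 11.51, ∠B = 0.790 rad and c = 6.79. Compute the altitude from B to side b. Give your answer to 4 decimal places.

By the law of cosines, b² = c² + a² − 2·c·a·cos B = 68.569, so b ≈ 8.2806.
Area = ½·c·a·sin B ≈ 27.758.
The altitude from B has length 2·area/b ≈ 6.7043.

6.7043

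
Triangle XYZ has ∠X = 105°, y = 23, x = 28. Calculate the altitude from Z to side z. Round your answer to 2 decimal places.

Law of sines: sin Y = y·sin X/x ≈ 0.79344.
Since x ≥ y, only the acute value applies: ∠Y ≈ 52.51°.
Then ∠Z = 180° − ∠X − ∠Y ≈ 22.49°.
Law of sines gives z = x·sin Z/sin X ≈ 11.089.
Area = ½·x·y·sin Z ≈ 123.18.
The altitude from Z has length 2·area/z ≈ 22.216.

22.22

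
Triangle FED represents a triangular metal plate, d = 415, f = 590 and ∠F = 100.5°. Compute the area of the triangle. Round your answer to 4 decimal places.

area ≈ 71513.2230

Law of sines: sin D = d·sin F/f ≈ 0.69161.
Since f ≥ d, only the acute value applies: ∠D ≈ 43.76°.
Then ∠E = 180° − ∠F − ∠D ≈ 35.74°.
Law of sines gives e = f·sin E/sin F ≈ 350.51.
Area = ½·f·d·sin E ≈ 71513.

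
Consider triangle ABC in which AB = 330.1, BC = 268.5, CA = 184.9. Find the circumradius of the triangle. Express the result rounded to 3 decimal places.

By the law of cosines, cos A = (CA² + AB² − BC²) / (2·CA·AB) ≈ 0.58213, so ∠A ≈ 54.40°.
Circumradius = BC/(2 sin A) ≈ 165.11.

165.110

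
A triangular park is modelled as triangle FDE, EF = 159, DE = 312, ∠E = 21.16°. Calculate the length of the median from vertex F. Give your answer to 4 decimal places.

By the law of cosines, FD² = DE² + EF² − 2·DE·EF·cos E = 30099, so FD ≈ 173.49.
Median from F: ½√(2·EF² + 2·FD² − DE²) ≈ 57.912.

m_F ≈ 57.9117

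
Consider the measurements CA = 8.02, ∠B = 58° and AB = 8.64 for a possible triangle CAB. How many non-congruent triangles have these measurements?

AB·sin B = 8.64·sin(58°) ≈ 7.327.
Since AB sin B < CA < AB (7.327 < 8.02 < 8.64), two triangles exist.

2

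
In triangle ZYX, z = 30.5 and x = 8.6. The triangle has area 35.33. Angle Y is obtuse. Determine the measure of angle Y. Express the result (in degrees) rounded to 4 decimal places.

From area = ½·x·z·sin Y, we get sin Y = 2·area/(x·z) ≈ 0.26939.
Taking the obtuse solution, ∠Y ≈ 164.37°.

∠Y ≈ 164.3723°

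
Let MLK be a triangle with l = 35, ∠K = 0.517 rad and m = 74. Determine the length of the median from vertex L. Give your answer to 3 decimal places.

m_L ≈ 59.420

By the law of cosines, k² = m² + l² − 2·m·l·cos K = 2198, so k ≈ 46.883.
Median from L: ½√(2·k² + 2·m² − l²) ≈ 59.42.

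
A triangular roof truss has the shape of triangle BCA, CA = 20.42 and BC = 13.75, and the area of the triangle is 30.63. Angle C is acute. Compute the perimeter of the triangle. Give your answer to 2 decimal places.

From area = ½·BC·CA·sin C, we get sin C = 2·area/(BC·CA) ≈ 0.21818.
Taking the acute solution, ∠C ≈ 12.60°.
Law of cosines then gives AB ≈ 7.6169.
Perimeter = 20.42 + 7.6169 + 13.75 = 41.787.

perimeter ≈ 41.79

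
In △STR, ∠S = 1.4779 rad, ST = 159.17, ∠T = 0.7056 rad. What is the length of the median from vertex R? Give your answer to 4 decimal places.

m_R ≈ 142.7937

The third angle is ∠R = π − ∠S − ∠T = 0.9581 rad.
Law of sines: TR = ST·sin S/sin R ≈ 193.72.
Law of sines: RS = ST·sin T/sin R ≈ 126.17.
Median from R: ½√(2·TR² + 2·RS² − ST²) ≈ 142.79.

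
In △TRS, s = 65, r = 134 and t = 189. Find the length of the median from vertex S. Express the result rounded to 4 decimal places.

m_S ≈ 160.5685

Median from S: ½√(2·t² + 2·r² − s²) ≈ 160.57.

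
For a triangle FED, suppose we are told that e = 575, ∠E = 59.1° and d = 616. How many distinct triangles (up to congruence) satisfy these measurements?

d·sin E = 616·sin(59.1°) ≈ 528.6.
Since d sin E < e < d (528.6 < 575 < 616), two triangles exist.

2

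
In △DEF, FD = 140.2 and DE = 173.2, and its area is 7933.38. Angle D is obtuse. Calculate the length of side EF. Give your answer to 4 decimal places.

293.9694

From area = ½·FD·DE·sin D, we get sin D = 2·area/(FD·DE) ≈ 0.65342.
Taking the obtuse solution, ∠D ≈ 139.20°.
Law of cosines then gives EF ≈ 293.97.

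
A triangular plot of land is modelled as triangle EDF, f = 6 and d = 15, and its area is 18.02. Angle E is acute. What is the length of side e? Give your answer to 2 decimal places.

From area = ½·d·f·sin E, we get sin E = 2·area/(d·f) ≈ 0.40044.
Taking the acute solution, ∠E ≈ 23.61°.
Law of cosines then gives e ≈ 9.8011.

9.80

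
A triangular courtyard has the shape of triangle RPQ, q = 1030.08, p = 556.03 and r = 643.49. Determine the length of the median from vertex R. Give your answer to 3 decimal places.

Median from R: ½√(2·p² + 2·q² − r²) ≈ 762.63.

m_R ≈ 762.625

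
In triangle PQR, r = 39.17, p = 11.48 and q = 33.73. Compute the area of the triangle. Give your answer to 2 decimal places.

Semiperimeter s = (11.48 + 33.73 + 39.17)/2 = 42.19.
Heron's formula: area = √(42.19·30.71·8.46·3.02) ≈ 181.94.

181.94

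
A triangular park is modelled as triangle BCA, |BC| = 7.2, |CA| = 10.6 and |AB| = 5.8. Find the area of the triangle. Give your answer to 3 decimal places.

area ≈ 19.769

Semiperimeter s = (10.6 + 5.8 + 7.2)/2 = 11.8.
Heron's formula: area = √(11.8·1.2·6·4.6) ≈ 19.769.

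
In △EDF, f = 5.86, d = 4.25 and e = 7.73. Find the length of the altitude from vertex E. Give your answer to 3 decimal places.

h_E ≈ 3.187

Semiperimeter s = (7.73 + 4.25 + 5.86)/2 = 8.92.
Heron's formula: area = √(8.92·1.19·4.67·3.06) ≈ 12.316.
The altitude from E has length 2·area/e ≈ 3.1866.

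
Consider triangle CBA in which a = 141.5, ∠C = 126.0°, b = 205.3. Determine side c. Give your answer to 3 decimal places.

310.356

By the law of cosines, c² = b² + a² − 2·b·a·cos C = 96321, so c ≈ 310.36.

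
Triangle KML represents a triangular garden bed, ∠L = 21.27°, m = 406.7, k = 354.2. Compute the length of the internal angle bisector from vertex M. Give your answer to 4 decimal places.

t_M ≈ 135.8617

By the law of cosines, l² = k² + m² − 2·k·m·cos L = 22382, so l ≈ 149.61.
Law of cosines again: cos M = (l² + k² − m²)/(2·l·k) ≈ -0.16574, so ∠M ≈ 99.54°.
The bisector from M has length 2·l·k·cos(∠M/2)/(l+k) ≈ 135.86.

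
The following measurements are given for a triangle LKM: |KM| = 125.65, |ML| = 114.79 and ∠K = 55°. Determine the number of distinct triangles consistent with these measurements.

2

|KM|·sin K = 125.65·sin(55°) ≈ 102.9.
Since |KM| sin K < |ML| < |KM| (102.9 < 114.79 < 125.65), two triangles exist.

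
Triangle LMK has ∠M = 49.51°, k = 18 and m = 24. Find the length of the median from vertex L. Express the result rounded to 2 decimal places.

Law of sines: sin K = k·sin M/m ≈ 0.57039.
Since m ≥ k, only the acute value applies: ∠K ≈ 34.78°.
Then ∠L = 180° − ∠M − ∠K ≈ 95.71°.
Law of sines gives l = m·sin L/sin M ≈ 31.401.
Median from L: ½√(2·m² + 2·k² − l²) ≈ 14.265.

m_L ≈ 14.27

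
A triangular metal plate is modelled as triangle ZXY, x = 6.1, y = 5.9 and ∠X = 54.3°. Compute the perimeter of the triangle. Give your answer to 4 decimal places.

Law of sines: sin Y = y·sin X/x ≈ 0.78546.
Since x ≥ y, only the acute value applies: ∠Y ≈ 51.76°.
Then ∠Z = 180° − ∠X − ∠Y ≈ 73.94°.
Law of sines gives z = x·sin Z/sin X ≈ 7.2183.
Semiperimeter s = (7.2183+6.1+5.9)/2 = 9.6091.
Perimeter = 7.2183 + 6.1 + 5.9 = 19.218.

perimeter ≈ 19.2183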